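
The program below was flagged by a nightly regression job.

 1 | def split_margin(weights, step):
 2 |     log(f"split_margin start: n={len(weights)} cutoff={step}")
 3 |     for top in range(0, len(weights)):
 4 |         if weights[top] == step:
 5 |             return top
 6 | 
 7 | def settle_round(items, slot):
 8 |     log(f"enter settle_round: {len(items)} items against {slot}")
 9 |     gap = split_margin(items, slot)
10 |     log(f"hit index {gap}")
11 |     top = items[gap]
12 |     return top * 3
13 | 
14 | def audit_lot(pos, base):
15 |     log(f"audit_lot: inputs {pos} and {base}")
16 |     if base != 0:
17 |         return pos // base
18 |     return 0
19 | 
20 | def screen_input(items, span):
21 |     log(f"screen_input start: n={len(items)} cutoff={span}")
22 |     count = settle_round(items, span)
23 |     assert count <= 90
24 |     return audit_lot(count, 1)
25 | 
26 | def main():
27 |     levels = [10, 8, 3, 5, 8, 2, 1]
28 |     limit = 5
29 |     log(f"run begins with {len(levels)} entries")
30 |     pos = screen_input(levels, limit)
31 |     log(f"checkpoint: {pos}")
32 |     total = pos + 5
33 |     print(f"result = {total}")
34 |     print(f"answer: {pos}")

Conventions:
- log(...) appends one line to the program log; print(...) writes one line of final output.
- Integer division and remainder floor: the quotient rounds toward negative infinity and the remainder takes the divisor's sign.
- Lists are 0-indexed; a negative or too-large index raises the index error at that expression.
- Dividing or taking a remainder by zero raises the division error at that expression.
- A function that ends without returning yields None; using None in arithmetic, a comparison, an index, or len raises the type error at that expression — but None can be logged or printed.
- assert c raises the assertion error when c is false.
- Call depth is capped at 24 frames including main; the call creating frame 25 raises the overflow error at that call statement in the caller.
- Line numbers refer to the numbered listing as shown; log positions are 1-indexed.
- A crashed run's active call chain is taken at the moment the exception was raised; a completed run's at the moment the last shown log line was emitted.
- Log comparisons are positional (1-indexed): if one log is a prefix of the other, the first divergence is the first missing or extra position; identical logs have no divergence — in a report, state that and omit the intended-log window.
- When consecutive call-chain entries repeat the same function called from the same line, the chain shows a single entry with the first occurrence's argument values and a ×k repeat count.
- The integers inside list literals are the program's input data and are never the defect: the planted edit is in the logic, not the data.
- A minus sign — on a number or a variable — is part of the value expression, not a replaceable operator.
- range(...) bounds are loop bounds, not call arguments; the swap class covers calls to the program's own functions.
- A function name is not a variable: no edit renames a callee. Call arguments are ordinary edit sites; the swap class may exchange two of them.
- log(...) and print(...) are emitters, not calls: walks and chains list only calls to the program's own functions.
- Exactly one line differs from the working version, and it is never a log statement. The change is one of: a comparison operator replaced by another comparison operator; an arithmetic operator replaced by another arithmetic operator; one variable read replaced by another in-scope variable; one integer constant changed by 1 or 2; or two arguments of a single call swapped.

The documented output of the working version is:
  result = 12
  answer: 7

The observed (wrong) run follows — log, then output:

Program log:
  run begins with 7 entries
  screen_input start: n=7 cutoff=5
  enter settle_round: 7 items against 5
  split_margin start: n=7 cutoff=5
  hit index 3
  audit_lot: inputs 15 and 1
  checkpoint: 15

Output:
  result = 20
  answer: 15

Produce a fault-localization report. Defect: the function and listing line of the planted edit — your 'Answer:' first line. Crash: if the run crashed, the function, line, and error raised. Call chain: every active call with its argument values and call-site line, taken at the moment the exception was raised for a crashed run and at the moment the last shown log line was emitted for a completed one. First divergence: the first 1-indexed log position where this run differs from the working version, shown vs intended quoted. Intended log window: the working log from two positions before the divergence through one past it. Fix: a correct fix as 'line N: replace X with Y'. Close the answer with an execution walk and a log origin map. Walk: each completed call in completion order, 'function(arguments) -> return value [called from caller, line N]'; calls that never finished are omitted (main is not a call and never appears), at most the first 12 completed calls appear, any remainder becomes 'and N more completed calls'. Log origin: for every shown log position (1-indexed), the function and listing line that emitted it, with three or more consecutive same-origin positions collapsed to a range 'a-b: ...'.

Answer: the defect is in screen_input at line 24.
Key fact: Log line 6 is where behavior first shows: 'audit_lot: inputs 15 and 1' appears instead of 'audit_lot: inputs 15 and 2'.
Call chain: main.
First divergence: position 6; shown 'audit_lot: inputs 15 and 1' vs intended 'audit_lot: inputs 15 and 2'.
Intended log window:
  4: split_margin start: n=7 cutoff=5
  5: hit index 3
  6: audit_lot: inputs 15 and 2
  7: checkpoint: 7
Execution walk:
  split_margin([10, 8, 3, 5, 8, 2, 1], 5) -> 3  [called from settle_round, line 9]
  settle_round([10, 8, 3, 5, 8, 2, 1], 5) -> 15  [called from screen_input, line 22]
  audit_lot(15, 1) -> 15  [called from screen_input, line 24]
  screen_input([10, 8, 3, 5, 8, 2, 1], 5) -> 15  [called from main, line 30]
Log line origins:
  1: logged in main at line 29
  2: logged in screen_input at line 21
  3: logged in settle_round at line 8
  4: logged in split_margin at line 2
  5: logged in settle_round at line 10
  6: logged in audit_lot at line 15
  7: logged in main at line 31
A correct fix: line 24: replace `1` with `2`.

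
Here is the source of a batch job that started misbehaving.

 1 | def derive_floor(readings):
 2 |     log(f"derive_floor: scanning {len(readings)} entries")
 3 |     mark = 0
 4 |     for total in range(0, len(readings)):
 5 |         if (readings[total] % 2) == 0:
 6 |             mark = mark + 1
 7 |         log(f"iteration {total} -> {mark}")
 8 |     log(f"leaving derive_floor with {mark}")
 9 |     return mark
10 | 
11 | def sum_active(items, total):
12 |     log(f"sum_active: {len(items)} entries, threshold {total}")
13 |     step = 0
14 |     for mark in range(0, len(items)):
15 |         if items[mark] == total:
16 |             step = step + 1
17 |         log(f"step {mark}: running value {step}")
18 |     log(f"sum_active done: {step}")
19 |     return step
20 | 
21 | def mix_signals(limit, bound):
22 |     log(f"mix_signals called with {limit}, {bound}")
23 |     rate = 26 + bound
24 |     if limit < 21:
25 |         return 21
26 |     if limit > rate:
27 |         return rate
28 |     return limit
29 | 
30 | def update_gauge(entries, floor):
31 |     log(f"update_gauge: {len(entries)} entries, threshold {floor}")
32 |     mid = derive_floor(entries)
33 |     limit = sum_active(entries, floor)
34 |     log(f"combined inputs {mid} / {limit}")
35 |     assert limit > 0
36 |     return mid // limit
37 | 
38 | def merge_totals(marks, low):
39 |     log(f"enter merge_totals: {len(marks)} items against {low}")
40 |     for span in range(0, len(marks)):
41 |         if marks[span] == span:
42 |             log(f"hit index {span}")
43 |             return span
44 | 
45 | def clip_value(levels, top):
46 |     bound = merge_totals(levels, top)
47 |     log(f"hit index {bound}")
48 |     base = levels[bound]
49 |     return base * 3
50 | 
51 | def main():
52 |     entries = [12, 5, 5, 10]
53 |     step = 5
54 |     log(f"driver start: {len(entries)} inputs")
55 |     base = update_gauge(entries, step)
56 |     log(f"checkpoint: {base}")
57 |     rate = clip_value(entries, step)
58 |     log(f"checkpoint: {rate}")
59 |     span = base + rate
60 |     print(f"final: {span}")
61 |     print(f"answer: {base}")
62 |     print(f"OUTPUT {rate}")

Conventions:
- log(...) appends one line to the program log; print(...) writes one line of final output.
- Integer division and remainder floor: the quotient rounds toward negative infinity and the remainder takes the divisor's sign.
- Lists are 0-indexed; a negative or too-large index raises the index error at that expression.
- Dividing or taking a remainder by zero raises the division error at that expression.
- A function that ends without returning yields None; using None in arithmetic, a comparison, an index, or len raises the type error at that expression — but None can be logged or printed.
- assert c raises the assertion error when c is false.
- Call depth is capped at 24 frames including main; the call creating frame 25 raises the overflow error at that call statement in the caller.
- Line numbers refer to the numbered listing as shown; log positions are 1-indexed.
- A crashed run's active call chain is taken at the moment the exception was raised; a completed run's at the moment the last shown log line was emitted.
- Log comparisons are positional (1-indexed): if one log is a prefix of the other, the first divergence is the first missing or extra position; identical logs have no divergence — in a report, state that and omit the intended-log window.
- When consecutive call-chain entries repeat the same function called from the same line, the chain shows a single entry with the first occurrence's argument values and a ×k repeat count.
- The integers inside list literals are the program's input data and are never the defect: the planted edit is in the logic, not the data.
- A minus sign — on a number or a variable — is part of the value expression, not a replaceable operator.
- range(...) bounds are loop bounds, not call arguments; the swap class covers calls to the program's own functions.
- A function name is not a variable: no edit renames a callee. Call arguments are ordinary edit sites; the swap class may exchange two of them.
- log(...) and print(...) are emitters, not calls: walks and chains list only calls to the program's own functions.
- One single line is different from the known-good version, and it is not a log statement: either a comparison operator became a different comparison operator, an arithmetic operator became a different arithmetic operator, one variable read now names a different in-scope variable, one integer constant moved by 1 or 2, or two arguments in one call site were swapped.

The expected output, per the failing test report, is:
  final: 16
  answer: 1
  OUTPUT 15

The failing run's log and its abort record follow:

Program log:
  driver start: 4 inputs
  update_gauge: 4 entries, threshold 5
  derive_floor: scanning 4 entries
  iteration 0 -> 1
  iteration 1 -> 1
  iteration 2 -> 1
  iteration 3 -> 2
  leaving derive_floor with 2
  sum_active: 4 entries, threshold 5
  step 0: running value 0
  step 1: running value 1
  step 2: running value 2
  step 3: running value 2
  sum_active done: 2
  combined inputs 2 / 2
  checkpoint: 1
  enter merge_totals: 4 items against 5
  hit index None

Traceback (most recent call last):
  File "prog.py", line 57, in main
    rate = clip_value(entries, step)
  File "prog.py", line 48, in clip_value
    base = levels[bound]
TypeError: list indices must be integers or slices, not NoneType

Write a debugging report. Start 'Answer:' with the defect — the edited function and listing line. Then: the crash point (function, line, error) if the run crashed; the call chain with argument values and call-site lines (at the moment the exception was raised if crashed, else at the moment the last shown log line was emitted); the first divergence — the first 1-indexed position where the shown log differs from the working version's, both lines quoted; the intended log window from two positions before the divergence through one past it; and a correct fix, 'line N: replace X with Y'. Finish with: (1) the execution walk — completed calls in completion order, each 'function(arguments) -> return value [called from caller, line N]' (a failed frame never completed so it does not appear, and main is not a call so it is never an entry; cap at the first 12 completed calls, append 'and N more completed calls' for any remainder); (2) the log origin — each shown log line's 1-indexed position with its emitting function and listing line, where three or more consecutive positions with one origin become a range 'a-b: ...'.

Answer: the defect is in merge_totals at line 41.
The tell: At log position 18 the runs split — shown 'hit index None', but the working version logs 'hit index 1'.
Crash: clip_value, line 48, TypeError.
Call chain: main -> clip_value([12, 5, 5, 10], 5) (called at line 57).
First divergence: position 18; shown 'hit index None' vs intended 'hit index 1'.
Intended log window:
  16: checkpoint: 1
  17: enter merge_totals: 4 items against 5
  18: hit index 1
  19: hit index 1
Execution walk:
  derive_floor([12, 5, 5, 10]) -> 2  [called from update_gauge, line 32]
  sum_active([12, 5, 5, 10], 5) -> 2  [called from update_gauge, line 33]
  update_gauge([12, 5, 5, 10], 5) -> 1  [called from main, line 55]
  merge_totals([12, 5, 5, 10], 5) -> None  [called from clip_value, line 46]
Origin of each log line:
  1: logged in main at line 54
  2: logged in update_gauge at line 31
  3: logged in derive_floor at line 2
  4-7: logged in derive_floor at line 7
  8: logged in derive_floor at line 8
  9: logged in sum_active at line 12
  10-13: logged in sum_active at line 17
  14: logged in sum_active at line 18
  15: logged in update_gauge at line 34
  16: logged in main at line 56
  17: logged in merge_totals at line 39
  18: logged in clip_value at line 47
A correct fix: line 41: replace `marks[span] == span` with `marks[span] == low`.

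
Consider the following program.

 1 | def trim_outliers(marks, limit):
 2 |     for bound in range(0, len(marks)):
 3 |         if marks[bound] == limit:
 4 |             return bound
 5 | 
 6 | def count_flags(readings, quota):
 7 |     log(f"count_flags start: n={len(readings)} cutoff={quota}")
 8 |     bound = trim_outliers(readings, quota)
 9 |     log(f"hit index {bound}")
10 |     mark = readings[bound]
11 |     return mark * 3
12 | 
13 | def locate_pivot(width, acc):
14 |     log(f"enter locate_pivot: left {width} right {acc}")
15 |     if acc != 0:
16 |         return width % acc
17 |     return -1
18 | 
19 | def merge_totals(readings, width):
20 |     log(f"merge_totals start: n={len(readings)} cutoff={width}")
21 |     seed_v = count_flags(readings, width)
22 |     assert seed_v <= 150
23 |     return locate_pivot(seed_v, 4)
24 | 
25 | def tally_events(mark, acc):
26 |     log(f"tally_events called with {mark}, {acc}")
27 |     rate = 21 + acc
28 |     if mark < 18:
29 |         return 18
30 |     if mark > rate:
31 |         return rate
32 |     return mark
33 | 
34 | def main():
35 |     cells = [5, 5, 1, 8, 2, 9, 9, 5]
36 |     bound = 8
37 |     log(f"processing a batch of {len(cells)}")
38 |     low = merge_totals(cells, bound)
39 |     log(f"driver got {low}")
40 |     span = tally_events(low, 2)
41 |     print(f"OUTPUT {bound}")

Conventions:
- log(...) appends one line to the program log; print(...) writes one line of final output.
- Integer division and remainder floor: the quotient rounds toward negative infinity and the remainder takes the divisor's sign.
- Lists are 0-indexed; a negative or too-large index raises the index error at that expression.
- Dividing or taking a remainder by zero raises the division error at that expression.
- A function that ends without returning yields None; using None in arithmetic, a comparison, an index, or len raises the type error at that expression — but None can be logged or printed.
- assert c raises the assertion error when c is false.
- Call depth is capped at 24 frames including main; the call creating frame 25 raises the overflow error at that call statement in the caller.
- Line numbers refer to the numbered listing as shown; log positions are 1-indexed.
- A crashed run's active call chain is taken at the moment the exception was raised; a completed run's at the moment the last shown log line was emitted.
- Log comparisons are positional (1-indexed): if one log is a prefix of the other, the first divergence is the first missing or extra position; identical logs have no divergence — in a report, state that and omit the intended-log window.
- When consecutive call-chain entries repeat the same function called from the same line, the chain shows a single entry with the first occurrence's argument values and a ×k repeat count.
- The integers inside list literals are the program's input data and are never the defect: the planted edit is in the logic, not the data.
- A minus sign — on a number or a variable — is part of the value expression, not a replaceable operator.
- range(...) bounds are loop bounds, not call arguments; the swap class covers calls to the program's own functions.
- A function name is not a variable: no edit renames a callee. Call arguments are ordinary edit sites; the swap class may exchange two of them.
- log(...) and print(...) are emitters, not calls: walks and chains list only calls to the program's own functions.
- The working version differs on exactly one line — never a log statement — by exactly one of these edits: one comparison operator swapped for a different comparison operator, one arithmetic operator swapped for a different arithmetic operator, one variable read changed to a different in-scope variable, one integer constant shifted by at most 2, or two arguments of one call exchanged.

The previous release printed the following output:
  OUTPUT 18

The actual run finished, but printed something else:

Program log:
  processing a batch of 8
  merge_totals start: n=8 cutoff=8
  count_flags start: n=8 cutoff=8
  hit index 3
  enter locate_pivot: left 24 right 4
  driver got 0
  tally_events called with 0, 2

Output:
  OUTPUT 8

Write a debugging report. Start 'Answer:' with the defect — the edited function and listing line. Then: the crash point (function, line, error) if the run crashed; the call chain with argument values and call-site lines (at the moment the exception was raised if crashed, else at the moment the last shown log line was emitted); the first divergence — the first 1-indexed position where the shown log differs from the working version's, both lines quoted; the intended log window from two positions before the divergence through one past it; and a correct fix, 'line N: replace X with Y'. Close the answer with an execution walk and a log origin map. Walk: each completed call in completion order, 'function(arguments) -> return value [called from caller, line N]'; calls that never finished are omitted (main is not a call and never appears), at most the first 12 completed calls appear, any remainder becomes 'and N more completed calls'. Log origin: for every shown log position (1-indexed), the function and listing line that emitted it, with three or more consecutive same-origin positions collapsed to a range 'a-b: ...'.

Answer: the defect is in main at line 41.
Key fact: Log streams are identical — the defect surfaces only in the printed output.
Call chain: main -> tally_events(0, 2) (called at line 40).
First divergence: none (the log streams are identical).
Execution walk:
  trim_outliers([5, 5, 1, 8, 2, 9, 9, 5], 8) -> 3  [called from count_flags, line 8]
  count_flags([5, 5, 1, 8, 2, 9, 9, 5], 8) -> 24  [called from merge_totals, line 21]
  locate_pivot(24, 4) -> 0  [called from merge_totals, line 23]
  merge_totals([5, 5, 1, 8, 2, 9, 9, 5], 8) -> 0  [called from main, line 38]
  tally_events(0, 2) -> 18  [called from main, line 40]
Log line origins:
  1: from main, line 37
  2: from merge_totals, line 20
  3: from count_flags, line 7
  4: from count_flags, line 9
  5: from locate_pivot, line 14
  6: from main, line 39
  7: from tally_events, line 26
A correct fix: line 41: replace `bound` with `span`.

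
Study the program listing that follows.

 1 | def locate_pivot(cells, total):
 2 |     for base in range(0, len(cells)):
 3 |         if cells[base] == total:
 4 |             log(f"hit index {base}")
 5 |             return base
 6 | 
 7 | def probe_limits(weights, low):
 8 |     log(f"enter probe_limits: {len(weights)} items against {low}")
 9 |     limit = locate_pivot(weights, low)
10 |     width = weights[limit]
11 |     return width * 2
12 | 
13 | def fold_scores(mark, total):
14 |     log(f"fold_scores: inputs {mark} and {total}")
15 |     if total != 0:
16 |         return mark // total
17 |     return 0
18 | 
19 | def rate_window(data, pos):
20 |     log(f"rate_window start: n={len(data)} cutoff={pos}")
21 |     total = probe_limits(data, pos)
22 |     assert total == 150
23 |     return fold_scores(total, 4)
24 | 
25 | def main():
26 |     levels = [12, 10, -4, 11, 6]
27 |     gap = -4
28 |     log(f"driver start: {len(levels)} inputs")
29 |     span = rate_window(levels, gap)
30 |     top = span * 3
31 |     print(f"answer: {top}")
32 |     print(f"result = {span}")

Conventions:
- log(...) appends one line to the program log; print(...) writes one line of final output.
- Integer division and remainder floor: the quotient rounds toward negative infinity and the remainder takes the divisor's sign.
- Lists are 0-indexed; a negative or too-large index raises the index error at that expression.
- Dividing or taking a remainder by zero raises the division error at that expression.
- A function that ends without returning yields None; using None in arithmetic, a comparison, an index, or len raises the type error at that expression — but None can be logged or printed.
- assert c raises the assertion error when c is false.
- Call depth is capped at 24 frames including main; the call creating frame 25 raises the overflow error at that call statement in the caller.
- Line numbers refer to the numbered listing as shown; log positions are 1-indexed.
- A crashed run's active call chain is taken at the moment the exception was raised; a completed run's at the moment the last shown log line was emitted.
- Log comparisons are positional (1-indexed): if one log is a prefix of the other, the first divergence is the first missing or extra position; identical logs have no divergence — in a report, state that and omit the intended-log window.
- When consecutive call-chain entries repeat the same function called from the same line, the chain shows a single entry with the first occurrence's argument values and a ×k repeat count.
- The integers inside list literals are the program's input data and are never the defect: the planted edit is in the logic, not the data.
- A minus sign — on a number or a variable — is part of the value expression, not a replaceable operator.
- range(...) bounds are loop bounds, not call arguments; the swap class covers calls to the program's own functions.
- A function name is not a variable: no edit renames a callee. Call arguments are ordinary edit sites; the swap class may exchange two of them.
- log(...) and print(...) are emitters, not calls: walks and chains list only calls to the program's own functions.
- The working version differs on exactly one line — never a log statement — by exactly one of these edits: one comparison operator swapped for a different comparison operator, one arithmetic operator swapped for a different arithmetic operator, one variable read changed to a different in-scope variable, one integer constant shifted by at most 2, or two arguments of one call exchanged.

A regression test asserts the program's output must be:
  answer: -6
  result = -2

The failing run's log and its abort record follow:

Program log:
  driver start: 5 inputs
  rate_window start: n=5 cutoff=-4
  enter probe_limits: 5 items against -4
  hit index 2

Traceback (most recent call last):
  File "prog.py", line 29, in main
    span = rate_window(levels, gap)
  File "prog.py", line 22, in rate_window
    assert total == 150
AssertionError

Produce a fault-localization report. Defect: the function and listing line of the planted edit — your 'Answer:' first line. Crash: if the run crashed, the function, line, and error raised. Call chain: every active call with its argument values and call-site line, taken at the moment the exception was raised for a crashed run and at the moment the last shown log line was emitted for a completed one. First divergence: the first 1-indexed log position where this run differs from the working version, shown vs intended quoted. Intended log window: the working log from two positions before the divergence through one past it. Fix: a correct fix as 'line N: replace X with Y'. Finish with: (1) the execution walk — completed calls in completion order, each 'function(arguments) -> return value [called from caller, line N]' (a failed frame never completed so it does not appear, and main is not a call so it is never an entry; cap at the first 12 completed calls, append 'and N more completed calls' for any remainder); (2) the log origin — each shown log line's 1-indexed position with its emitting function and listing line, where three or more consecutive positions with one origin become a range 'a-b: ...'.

Answer: the defect is in rate_window at line 22.
Core observation: The faulty run's log stops after 4 lines; the working version's next line would be 'fold_scores: inputs -8 and 4'.
Crash: rate_window, line 22, AssertionError.
Call chain: main -> rate_window([12, 10, -4, 11, 6], -4) (called at line 29).
First divergence: position 5; the shown log stops at 4 lines while the working version next logs 'fold_scores: inputs -8 and 4'.
Intended log window:
  3: enter probe_limits: 5 items against -4
  4: hit index 2
  5: fold_scores: inputs -8 and 4
Execution walk:
  locate_pivot([12, 10, -4, 11, 6], -4) -> 2  [called from probe_limits, line 9]
  probe_limits([12, 10, -4, 11, 6], -4) -> -8  [called from rate_window, line 21]
Log line origins:
  1 — main, line 28
  2 — rate_window, line 20
  3 — probe_limits, line 8
  4 — locate_pivot, line 4
A correct fix: line 22: replace `==` with `<=`.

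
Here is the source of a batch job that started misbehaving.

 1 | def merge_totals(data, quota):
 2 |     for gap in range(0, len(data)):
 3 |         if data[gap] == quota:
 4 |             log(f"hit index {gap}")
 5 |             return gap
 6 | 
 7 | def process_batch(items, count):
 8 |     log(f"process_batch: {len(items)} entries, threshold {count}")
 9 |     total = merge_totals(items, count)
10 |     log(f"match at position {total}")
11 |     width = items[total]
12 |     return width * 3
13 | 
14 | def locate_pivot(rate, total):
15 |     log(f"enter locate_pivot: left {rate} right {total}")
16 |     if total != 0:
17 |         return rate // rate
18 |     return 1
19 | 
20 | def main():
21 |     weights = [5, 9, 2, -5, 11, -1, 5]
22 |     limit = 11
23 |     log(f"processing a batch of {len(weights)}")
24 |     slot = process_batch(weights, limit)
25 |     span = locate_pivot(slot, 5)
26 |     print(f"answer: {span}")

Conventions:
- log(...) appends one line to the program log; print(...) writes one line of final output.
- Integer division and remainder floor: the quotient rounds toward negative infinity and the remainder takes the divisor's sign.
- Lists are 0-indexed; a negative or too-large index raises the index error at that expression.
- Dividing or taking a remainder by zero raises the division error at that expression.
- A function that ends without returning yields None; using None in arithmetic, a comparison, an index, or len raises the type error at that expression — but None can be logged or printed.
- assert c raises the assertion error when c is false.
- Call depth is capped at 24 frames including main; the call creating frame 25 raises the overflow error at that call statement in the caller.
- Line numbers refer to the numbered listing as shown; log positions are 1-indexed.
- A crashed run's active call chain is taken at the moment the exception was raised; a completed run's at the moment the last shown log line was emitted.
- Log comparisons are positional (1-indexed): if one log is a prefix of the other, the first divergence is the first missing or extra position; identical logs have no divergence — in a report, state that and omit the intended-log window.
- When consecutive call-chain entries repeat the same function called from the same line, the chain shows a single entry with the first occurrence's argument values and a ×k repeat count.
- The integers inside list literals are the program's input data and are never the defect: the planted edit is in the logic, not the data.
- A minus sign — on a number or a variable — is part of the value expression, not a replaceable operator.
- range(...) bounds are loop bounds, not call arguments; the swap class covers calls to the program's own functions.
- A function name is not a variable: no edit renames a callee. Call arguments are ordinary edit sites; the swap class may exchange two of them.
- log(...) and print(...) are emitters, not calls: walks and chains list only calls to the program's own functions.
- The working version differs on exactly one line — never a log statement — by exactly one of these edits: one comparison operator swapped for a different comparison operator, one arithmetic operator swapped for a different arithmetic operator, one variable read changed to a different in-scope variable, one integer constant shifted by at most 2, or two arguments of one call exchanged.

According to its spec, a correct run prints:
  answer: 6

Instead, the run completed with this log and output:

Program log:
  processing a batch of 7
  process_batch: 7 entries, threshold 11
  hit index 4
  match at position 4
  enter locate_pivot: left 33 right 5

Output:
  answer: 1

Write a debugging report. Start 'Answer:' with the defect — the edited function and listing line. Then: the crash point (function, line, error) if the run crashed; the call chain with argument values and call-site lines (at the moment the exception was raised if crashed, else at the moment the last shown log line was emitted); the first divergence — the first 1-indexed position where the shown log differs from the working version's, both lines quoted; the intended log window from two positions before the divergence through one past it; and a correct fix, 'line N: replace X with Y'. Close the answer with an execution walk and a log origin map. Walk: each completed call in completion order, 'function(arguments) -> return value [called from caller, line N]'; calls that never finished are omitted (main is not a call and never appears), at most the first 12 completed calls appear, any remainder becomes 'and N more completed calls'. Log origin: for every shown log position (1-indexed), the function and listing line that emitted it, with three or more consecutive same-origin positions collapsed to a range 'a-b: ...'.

Answer: the defect is in locate_pivot at line 17.
Key observation: Log streams are identical — the defect surfaces only in the printed output.
Call chain: main -> locate_pivot(33, 5) (called at line 25).
First divergence: none — the logs agree in full.
Execution walk:
  merge_totals([5, 9, 2, -5, 11, -1, 5], 11) -> 4  [called from process_batch, line 9]
  process_batch([5, 9, 2, -5, 11, -1, 5], 11) -> 33  [called from main, line 24]
  locate_pivot(33, 5) -> 1  [called from main, line 25]
Log origin:
  1: logged in main at line 23
  2: logged in process_batch at line 8
  3: logged in merge_totals at line 4
  4: logged in process_batch at line 10
  5: logged in locate_pivot at line 15
A correct fix: line 17: replace `rate // rate` with `rate // total`.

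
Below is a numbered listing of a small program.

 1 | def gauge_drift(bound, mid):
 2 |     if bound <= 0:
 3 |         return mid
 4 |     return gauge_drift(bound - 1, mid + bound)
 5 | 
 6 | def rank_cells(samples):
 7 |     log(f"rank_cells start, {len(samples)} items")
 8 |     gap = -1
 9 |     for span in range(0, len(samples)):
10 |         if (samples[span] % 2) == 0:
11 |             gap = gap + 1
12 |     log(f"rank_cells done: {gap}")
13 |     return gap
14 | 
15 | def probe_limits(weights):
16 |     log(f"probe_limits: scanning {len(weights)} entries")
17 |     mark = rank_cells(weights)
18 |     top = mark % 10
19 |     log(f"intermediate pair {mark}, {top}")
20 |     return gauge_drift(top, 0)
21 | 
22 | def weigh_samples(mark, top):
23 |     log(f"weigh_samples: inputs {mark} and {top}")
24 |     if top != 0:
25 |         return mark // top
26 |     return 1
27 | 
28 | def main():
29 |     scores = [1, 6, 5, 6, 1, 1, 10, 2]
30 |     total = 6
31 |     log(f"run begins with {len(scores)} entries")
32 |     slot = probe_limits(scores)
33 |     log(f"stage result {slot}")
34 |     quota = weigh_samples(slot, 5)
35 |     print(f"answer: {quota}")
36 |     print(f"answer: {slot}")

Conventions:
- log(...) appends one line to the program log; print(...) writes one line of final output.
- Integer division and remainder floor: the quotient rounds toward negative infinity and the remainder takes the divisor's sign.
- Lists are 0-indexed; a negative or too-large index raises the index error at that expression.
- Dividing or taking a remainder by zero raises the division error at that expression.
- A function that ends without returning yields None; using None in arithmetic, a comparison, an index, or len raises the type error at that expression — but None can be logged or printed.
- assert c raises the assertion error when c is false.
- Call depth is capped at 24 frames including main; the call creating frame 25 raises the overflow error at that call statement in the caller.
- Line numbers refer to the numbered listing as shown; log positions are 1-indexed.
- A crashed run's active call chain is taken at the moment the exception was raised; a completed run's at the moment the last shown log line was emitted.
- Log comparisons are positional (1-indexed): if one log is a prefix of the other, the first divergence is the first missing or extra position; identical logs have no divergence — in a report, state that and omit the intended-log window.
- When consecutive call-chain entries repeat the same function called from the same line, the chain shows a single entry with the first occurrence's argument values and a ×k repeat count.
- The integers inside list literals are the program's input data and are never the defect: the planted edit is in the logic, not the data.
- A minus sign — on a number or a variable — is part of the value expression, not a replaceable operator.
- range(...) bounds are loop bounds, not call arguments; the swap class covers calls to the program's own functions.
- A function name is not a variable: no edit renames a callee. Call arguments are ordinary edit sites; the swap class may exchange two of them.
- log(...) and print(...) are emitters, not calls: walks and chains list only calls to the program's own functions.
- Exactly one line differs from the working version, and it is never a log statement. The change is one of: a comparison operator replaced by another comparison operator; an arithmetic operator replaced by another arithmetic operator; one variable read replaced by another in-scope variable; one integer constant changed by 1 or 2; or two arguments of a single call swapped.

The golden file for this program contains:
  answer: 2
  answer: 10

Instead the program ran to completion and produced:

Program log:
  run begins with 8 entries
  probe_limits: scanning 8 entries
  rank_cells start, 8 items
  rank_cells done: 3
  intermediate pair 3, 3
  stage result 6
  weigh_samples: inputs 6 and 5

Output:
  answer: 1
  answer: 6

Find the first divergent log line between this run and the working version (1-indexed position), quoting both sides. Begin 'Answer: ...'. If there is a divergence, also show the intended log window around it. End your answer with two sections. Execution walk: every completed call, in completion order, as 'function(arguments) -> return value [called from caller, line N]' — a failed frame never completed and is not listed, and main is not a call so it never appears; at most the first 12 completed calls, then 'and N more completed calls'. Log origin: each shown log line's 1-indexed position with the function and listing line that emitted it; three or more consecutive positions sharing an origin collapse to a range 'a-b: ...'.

Answer: position 4; shown 'rank_cells done: 3' vs intended 'rank_cells done: 4'.
Intended log window:
  2: probe_limits: scanning 8 entries
  3: rank_cells start, 8 items
  4: rank_cells done: 4
  5: intermediate pair 4, 4
Execution walk:
  rank_cells([1, 6, 5, 6, 1, 1, 10, 2]) -> 3  [called from probe_limits, line 17]
  gauge_drift(0, 6) -> 6  [called from gauge_drift, line 4]
  gauge_drift(1, 5) -> 6  [called from gauge_drift, line 4]
  gauge_drift(2, 3) -> 6  [called from gauge_drift, line 4]
  gauge_drift(3, 0) -> 6  [called from probe_limits, line 20]
  probe_limits([1, 6, 5, 6, 1, 1, 10, 2]) -> 6  [called from main, line 32]
  weigh_samples(6, 5) -> 1  [called from main, line 34]
Log origins:
  1: logged in main at line 31
  2: logged in probe_limits at line 16
  3: logged in rank_cells at line 7
  4: logged in rank_cells at line 12
  5: logged in probe_limits at line 19
  6: logged in main at line 33
  7: logged in weigh_samples at line 23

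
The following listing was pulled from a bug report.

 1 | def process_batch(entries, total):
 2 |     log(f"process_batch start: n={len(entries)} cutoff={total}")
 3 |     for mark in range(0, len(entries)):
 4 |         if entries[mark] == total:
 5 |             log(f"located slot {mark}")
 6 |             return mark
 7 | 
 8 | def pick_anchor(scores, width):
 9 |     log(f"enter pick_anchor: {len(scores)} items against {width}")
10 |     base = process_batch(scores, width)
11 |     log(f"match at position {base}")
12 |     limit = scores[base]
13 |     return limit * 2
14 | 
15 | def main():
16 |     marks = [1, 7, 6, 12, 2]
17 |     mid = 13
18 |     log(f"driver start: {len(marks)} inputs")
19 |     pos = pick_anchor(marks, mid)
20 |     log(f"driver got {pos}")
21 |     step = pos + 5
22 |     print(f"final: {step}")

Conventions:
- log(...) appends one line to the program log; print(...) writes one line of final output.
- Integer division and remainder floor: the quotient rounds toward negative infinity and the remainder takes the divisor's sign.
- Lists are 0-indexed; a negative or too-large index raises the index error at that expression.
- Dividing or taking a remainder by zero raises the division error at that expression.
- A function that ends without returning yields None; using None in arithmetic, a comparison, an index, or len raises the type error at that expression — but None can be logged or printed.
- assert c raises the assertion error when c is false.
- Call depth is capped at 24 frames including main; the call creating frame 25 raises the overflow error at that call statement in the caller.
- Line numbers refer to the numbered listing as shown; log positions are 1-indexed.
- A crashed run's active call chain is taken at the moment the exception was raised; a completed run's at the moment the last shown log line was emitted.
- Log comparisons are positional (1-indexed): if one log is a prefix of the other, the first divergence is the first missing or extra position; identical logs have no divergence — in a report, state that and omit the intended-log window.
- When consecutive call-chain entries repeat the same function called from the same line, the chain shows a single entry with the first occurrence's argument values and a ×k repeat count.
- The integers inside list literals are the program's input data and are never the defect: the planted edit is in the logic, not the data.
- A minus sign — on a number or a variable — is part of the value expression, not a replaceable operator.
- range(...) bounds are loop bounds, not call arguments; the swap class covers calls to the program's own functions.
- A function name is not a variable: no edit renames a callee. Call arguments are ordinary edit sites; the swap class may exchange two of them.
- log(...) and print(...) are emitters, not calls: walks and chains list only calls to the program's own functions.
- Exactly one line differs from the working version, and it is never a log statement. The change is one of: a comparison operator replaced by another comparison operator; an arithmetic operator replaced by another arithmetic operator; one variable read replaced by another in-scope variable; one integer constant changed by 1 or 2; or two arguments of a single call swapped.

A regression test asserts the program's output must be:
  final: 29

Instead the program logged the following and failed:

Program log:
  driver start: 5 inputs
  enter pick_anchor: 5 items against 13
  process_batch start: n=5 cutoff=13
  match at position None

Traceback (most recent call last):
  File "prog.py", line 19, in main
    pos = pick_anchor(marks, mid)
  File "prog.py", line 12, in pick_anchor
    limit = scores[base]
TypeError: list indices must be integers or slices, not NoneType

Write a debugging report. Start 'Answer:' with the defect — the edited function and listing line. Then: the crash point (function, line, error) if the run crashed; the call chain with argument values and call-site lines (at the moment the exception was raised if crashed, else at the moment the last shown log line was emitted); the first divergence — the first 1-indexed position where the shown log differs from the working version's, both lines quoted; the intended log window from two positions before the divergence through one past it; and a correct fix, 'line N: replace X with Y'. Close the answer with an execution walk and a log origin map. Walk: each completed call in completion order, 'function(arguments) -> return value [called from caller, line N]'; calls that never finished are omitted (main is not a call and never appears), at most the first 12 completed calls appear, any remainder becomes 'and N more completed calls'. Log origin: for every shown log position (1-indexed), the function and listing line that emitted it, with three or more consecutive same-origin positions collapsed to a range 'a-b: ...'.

Answer: the defect is in main at line 17.
The tell: Position 2 is the first bad log line: 'enter pick_anchor: 5 items against 13' should read 'enter pick_anchor: 5 items against 12'.
Crash: pick_anchor, line 12, TypeError.
Call chain: main -> pick_anchor([1, 7, 6, 12, 2], 13) (called at line 19).
First divergence: position 2 — shown 'enter pick_anchor: 5 items against 13', intended 'enter pick_anchor: 5 items against 12'.
Intended log window:
  1: driver start: 5 inputs
  2: enter pick_anchor: 5 items against 12
  3: process_batch start: n=5 cutoff=12
Execution walk:
  process_batch([1, 7, 6, 12, 2], 13) -> None  [called from pick_anchor, line 10]
Log line origins:
  1: from main, line 18
  2: from pick_anchor, line 9
  3: from process_batch, line 2
  4: from pick_anchor, line 11
A correct fix: line 17: replace `13` with `12`.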